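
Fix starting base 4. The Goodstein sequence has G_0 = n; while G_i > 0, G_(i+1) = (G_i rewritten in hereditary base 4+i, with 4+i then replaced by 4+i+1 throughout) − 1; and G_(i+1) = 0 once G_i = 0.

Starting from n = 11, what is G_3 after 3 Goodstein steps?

[0] 11 ≡ 2·4 + 3 (base 4). Lift 5: 13. −1: 12.
[1] 12 ≡ 2·5 + 2 (base 5). Lift 6: 14. −1: 13.
[2] 13 ≡ 2·6 + 1 (base 6). Lift 7: 15. −1: 14.
[3] 14 ≡ 2·7 (base 7). Lift 8: 16. −1: 15.

14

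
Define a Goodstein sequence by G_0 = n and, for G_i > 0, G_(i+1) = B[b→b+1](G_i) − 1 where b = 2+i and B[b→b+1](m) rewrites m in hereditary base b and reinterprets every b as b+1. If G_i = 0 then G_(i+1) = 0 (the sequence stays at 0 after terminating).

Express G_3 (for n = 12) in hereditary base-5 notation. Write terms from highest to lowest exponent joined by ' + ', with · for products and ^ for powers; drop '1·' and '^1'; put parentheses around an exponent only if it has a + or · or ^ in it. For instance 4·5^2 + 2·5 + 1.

base 2: 12 = 2^(2 + 1) + 2^2; at 3: 3^(3 + 1) + 3^3 = 108; next = 107
base 3: 107 = 3^(3 + 1) + 2·3^2 + 2·3 + 2; at 4: 4^(4 + 1) + 2·4^2 + 2·4 + 2 = 1066; next = 1065
base 4: 1065 = 4^(4 + 1) + 2·4^2 + 2·4 + 1; at 5: 5^(5 + 1) + 2·5^2 + 2·5 + 1 = 15686; next = 15685
base 5: 15685 = 5^(5 + 1) + 2·5^2 + 2·5; at 6: 6^(6 + 1) + 2·6^2 + 2·6 = 280020; next = 280019

5^(5 + 1) + 2·5^2 + 2·5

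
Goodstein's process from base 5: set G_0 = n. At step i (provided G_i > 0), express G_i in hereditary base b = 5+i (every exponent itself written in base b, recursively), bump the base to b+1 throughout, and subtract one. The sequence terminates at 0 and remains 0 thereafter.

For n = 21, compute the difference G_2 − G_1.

3

G_0 = 21. HB_5(21) = 4·5 + 1. Bump = 25. G_1 = 24.
G_1 = 24. HB_6(24) = 4·6. Bump = 28. G_2 = 27.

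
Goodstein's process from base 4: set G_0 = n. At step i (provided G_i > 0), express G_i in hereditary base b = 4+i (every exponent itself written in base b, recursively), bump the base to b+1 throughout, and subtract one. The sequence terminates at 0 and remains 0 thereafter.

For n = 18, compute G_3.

G_0=18  [base 4] 4^2 + 2  →[4↦5]→  5^2 + 2 = 27  −1 ⇒ G_1=26
G_1=26  [base 5] 5^2 + 1  →[5↦6]→  6^2 + 1 = 37  −1 ⇒ G_2=36
G_2=36  [base 6] 6^2  →[6↦7]→  7^2 = 49  −1 ⇒ G_3=48
G_3=48  [base 7] 6·7 + 6  →[7↦8]→  6·8 + 6 = 54  −1 ⇒ G_4=53

48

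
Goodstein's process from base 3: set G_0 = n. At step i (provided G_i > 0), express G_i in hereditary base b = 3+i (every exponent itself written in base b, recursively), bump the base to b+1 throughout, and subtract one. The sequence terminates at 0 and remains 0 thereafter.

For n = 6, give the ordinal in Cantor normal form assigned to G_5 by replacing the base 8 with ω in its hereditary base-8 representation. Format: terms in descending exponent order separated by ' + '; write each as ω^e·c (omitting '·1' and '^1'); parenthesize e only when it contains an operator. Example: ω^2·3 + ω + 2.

(0) 6|_3 = 2·3 ↦ 2·4|_4 = 8 ⇒ 7
(1) 7|_4 = 4 + 3 ↦ 5 + 3|_5 = 8 ⇒ 7
(2) 7|_5 = 5 + 2 ↦ 6 + 2|_6 = 8 ⇒ 7
(3) 7|_6 = 6 + 1 ↦ 7 + 1|_7 = 8 ⇒ 7
(4) 7|_7 = 7 ↦ 8|_8 = 8 ⇒ 7
(5) 7|_8 = 7 ↦ 7|_9 = 7 ⇒ 6

7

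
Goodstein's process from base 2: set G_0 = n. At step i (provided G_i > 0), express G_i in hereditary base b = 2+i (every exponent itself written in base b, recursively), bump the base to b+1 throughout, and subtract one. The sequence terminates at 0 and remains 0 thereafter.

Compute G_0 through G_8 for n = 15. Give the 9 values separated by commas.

i=0: 15 = 2^(2 + 1) + 2^2 + 2 + 1 (b=2); 2→3: 3^(3 + 1) + 3^3 + 3 + 1 = 112; 112−1 = 111
i=1: 111 = 3^(3 + 1) + 3^3 + 3 (b=3); 3→4: 4^(4 + 1) + 4^4 + 4 = 1284; 1284−1 = 1283
i=2: 1283 = 4^(4 + 1) + 4^4 + 3 (b=4); 4→5: 5^(5 + 1) + 5^5 + 3 = 18753; 18753−1 = 18752
i=3: 18752 = 5^(5 + 1) + 5^5 + 2 (b=5); 5→6: 6^(6 + 1) + 6^6 + 2 = 326594; 326594−1 = 326593
i=4: 326593 = 6^(6 + 1) + 6^6 + 1 (b=6); 6→7: 7^(7 + 1) + 7^7 + 1 = 6588345; 6588345−1 = 6588344
i=5: 6588344 = 7^(7 + 1) + 7^7 (b=7); 7→8: 8^(8 + 1) + 8^8 = 150994944; 150994944−1 = 150994943
i=6: 150994943 = 8^(8 + 1) + 7·8^7 + 7·8^6 + 7·8^5 + 7·8^4 + 7·8^3 + 7·8^2 + 7·8 + 7 (b=8); 8→9: 9^(9 + 1) + 7·9^7 + 7·9^6 + 7·9^5 + 7·9^4 + 7·9^3 + 7·9^2 + 7·9 + 7 = 3524450281; 3524450281−1 = 3524450280
i=7: 3524450280 = 9^(9 + 1) + 7·9^7 + 7·9^6 + 7·9^5 + 7·9^4 + 7·9^3 + 7·9^2 + 7·9 + 6 (b=9); 9→10: 10^(10 + 1) + 7·10^7 + 7·10^6 + 7·10^5 + 7·10^4 + 7·10^3 + 7·10^2 + 7·10 + 6 = 100077777776; 100077777776−1 = 100077777775

15, 111, 1283, 18752, 326593, 6588344, 150994943, 3524450280, 100077777775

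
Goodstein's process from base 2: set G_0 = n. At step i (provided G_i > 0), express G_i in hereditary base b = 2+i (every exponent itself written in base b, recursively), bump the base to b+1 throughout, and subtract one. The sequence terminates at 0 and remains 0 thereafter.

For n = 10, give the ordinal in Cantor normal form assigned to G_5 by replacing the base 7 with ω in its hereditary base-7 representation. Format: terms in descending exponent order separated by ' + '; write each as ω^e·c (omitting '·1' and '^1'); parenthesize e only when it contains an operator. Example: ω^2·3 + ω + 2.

ω^ω·5 + ω^5·5 + ω^4·5 + ω^3·5 + ω^2·5 + ω·5 + 4

[0] 10 ≡ 2^(2 + 1) + 2 (base 2). Lift 3: 84. −1: 83.
[1] 83 ≡ 3^(3 + 1) + 2 (base 3). Lift 4: 1026. −1: 1025.
[2] 1025 ≡ 4^(4 + 1) + 1 (base 4). Lift 5: 15626. −1: 15625.
[3] 15625 ≡ 5^(5 + 1) (base 5). Lift 6: 279936. −1: 279935.
[4] 279935 ≡ 5·6^6 + 5·6^5 + 5·6^4 + 5·6^3 + 5·6^2 + 5·6 + 5 (base 6). Lift 7: 4215755. −1: 4215754.
[5] 4215754 ≡ 5·7^7 + 5·7^5 + 5·7^4 + 5·7^3 + 5·7^2 + 5·7 + 4 (base 7). Lift 8: 84073324. −1: 84073323.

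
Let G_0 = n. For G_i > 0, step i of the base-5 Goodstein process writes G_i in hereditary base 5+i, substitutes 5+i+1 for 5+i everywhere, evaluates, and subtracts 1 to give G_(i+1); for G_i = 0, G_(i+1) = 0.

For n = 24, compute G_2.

30

24 —HB5→ 4·5 + 4 —bump→ 4·6 + 4 = 28 —(−1)→ 27
27 —HB6→ 4·6 + 3 —bump→ 4·7 + 3 = 31 —(−1)→ 30
30 —HB7→ 4·7 + 2 —bump→ 4·8 + 2 = 34 —(−1)→ 33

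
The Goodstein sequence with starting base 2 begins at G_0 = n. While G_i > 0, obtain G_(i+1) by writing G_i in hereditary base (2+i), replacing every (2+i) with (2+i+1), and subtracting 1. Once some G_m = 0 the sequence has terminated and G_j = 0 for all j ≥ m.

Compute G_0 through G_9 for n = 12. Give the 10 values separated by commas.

base 2: 12 = 2^(2 + 1) + 2^2; at 3: 3^(3 + 1) + 3^3 = 108; next = 107
base 3: 107 = 3^(3 + 1) + 2·3^2 + 2·3 + 2; at 4: 4^(4 + 1) + 2·4^2 + 2·4 + 2 = 1066; next = 1065
base 4: 1065 = 4^(4 + 1) + 2·4^2 + 2·4 + 1; at 5: 5^(5 + 1) + 2·5^2 + 2·5 + 1 = 15686; next = 15685
base 5: 15685 = 5^(5 + 1) + 2·5^2 + 2·5; at 6: 6^(6 + 1) + 2·6^2 + 2·6 = 280020; next = 280019
base 6: 280019 = 6^(6 + 1) + 2·6^2 + 6 + 5; at 7: 7^(7 + 1) + 2·7^2 + 7 + 5 = 5764911; next = 5764910
base 7: 5764910 = 7^(7 + 1) + 2·7^2 + 7 + 4; at 8: 8^(8 + 1) + 2·8^2 + 8 + 4 = 134217868; next = 134217867
base 8: 134217867 = 8^(8 + 1) + 2·8^2 + 8 + 3; at 9: 9^(9 + 1) + 2·9^2 + 9 + 3 = 3486784575; next = 3486784574
base 9: 3486784574 = 9^(9 + 1) + 2·9^2 + 9 + 2; at 10: 10^(10 + 1) + 2·10^2 + 10 + 2 = 100000000212; next = 100000000211
base 10: 100000000211 = 10^(10 + 1) + 2·10^2 + 10 + 1; at 11: 11^(11 + 1) + 2·11^2 + 11 + 1 = 3138428376975; next = 3138428376974

12, 107, 1065, 15685, 280019, 5764910, 134217867, 3486784574, 100000000211, 3138428376974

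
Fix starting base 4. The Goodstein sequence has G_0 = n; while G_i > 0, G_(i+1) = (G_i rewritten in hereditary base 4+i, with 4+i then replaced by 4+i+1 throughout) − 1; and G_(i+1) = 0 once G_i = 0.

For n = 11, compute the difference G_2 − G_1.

1

(0) 11|_4 = 2·4 + 3 ↦ 2·5 + 3|_5 = 13 ⇒ 12
(1) 12|_5 = 2·5 + 2 ↦ 2·6 + 2|_6 = 14 ⇒ 13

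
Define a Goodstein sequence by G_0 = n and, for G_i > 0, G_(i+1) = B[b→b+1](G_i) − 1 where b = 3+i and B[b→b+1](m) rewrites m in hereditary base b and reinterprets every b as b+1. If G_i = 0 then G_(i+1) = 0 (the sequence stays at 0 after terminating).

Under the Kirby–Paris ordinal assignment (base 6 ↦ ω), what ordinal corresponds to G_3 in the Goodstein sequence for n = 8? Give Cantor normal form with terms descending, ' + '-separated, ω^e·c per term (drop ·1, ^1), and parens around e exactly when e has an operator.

G_0=8  [base 3] 2·3 + 2  →[3↦4]→  2·4 + 2 = 10  −1 ⇒ G_1=9
G_1=9  [base 4] 2·4 + 1  →[4↦5]→  2·5 + 1 = 11  −1 ⇒ G_2=10
G_2=10  [base 5] 2·5  →[5↦6]→  2·6 = 12  −1 ⇒ G_3=11
G_3=11  [base 6] 6 + 5  →[6↦7]→  7 + 5 = 12  −1 ⇒ G_4=11

ω + 5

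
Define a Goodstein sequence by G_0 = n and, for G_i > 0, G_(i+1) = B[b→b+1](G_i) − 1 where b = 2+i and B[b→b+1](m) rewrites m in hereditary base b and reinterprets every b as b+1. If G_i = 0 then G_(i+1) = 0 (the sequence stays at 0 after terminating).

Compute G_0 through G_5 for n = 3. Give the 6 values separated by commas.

[0] 3 ≡ 2 + 1 (base 2). Lift 3: 4. −1: 3.
[1] 3 ≡ 3 (base 3). Lift 4: 4. −1: 3.
[2] 3 ≡ 3 (base 4). Lift 5: 3. −1: 2.
[3] 2 ≡ 2 (base 5). Lift 6: 2. −1: 1.
[4] 1 ≡ 1 (base 6). Lift 7: 1. −1: 0.

3, 3, 3, 2, 1, 0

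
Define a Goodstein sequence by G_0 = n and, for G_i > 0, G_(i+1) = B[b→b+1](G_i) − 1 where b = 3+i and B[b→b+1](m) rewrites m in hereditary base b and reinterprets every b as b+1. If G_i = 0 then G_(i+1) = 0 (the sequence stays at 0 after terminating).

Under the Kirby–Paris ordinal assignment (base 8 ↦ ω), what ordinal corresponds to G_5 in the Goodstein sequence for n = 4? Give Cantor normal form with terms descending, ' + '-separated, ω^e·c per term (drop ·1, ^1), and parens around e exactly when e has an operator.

[0] 4 ≡ 3 + 1 (base 3). Lift 4: 5. −1: 4.
[1] 4 ≡ 4 (base 4). Lift 5: 5. −1: 4.
[2] 4 ≡ 4 (base 5). Lift 6: 4. −1: 3.
[3] 3 ≡ 3 (base 6). Lift 7: 3. −1: 2.
[4] 2 ≡ 2 (base 7). Lift 8: 2. −1: 1.
[5] 1 ≡ 1 (base 8). Lift 9: 1. −1: 0.

1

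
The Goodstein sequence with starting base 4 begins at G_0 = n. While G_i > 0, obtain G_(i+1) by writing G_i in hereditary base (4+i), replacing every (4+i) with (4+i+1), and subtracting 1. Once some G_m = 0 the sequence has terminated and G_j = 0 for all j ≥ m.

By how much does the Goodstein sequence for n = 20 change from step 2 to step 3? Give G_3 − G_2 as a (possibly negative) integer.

G_0=20  [base 4] 4^2 + 4  →[4↦5]→  5^2 + 5 = 30  −1 ⇒ G_1=29
G_1=29  [base 5] 5^2 + 4  →[5↦6]→  6^2 + 4 = 40  −1 ⇒ G_2=39
G_2=39  [base 6] 6^2 + 3  →[6↦7]→  7^2 + 3 = 52  −1 ⇒ G_3=51

12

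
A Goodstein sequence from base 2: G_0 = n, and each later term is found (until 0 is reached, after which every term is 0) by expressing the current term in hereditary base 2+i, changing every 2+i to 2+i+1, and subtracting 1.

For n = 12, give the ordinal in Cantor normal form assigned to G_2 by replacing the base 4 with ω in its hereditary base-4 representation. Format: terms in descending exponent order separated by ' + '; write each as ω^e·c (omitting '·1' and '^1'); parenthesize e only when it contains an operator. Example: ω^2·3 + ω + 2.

ω^(ω + 1) + ω^2·2 + ω·2 + 1

12 —HB2→ 2^(2 + 1) + 2^2 —bump→ 3^(3 + 1) + 3^3 = 108 —(−1)→ 107
107 —HB3→ 3^(3 + 1) + 2·3^2 + 2·3 + 2 —bump→ 4^(4 + 1) + 2·4^2 + 2·4 + 2 = 1066 —(−1)→ 1065
1065 —HB4→ 4^(4 + 1) + 2·4^2 + 2·4 + 1 —bump→ 5^(5 + 1) + 2·5^2 + 2·5 + 1 = 15686 —(−1)→ 15685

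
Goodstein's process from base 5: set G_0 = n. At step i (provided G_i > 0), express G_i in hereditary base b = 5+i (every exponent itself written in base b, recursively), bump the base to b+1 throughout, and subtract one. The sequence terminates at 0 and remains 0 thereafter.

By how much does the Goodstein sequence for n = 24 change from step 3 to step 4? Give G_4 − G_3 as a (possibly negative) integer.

base 5: 24 = 4·5 + 4; at 6: 4·6 + 4 = 28; next = 27
base 6: 27 = 4·6 + 3; at 7: 4·7 + 3 = 31; next = 30
base 7: 30 = 4·7 + 2; at 8: 4·8 + 2 = 34; next = 33
base 8: 33 = 4·8 + 1; at 9: 4·9 + 1 = 37; next = 36

3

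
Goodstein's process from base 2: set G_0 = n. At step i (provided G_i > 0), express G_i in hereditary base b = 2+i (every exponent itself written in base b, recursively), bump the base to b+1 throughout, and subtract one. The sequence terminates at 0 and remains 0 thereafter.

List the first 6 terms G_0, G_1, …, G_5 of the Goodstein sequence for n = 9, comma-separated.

G_0=9  [base 2] 2^(2 + 1) + 1  →[2↦3]→  3^(3 + 1) + 1 = 82  −1 ⇒ G_1=81
G_1=81  [base 3] 3^(3 + 1)  →[3↦4]→  4^(4 + 1) = 1024  −1 ⇒ G_2=1023
G_2=1023  [base 4] 3·4^4 + 3·4^3 + 3·4^2 + 3·4 + 3  →[4↦5]→  3·5^5 + 3·5^3 + 3·5^2 + 3·5 + 3 = 9843  −1 ⇒ G_3=9842
G_3=9842  [base 5] 3·5^5 + 3·5^3 + 3·5^2 + 3·5 + 2  →[5↦6]→  3·6^6 + 3·6^3 + 3·6^2 + 3·6 + 2 = 140744  −1 ⇒ G_4=140743
G_4=140743  [base 6] 3·6^6 + 3·6^3 + 3·6^2 + 3·6 + 1  →[6↦7]→  3·7^7 + 3·7^3 + 3·7^2 + 3·7 + 1 = 2471827  −1 ⇒ G_5=2471826

9, 81, 1023, 9842, 140743, 2471826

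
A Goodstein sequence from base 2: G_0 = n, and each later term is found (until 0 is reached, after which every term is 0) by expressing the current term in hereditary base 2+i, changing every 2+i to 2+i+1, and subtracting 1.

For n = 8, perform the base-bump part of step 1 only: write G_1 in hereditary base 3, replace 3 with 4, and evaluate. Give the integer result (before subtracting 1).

base 2: 8 = 2^(2 + 1); at 3: 3^(3 + 1) = 81; next = 80
base 3: 80 = 2·3^3 + 2·3^2 + 2·3 + 2; at 4: 2·4^4 + 2·4^2 + 2·4 + 2 = 554; next = 553

554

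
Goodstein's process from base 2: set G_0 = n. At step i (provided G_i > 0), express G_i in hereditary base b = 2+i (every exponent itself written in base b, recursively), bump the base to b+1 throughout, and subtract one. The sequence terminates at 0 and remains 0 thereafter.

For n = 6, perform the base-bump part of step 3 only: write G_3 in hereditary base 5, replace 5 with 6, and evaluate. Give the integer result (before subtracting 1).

46656

base 2: 6 = 2^2 + 2; at 3: 3^3 + 3 = 30; next = 29
base 3: 29 = 3^3 + 2; at 4: 4^4 + 2 = 258; next = 257
base 4: 257 = 4^4 + 1; at 5: 5^5 + 1 = 3126; next = 3125
base 5: 3125 = 5^5; at 6: 6^6 = 46656; next = 46655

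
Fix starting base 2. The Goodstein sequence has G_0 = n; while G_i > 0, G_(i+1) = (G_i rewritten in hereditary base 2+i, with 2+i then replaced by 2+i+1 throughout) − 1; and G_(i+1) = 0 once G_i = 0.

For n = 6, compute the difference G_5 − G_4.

G_0 = 6. HB_2(6) = 2^2 + 2. Bump = 30. G_1 = 29.
G_1 = 29. HB_3(29) = 3^3 + 2. Bump = 258. G_2 = 257.
G_2 = 257. HB_4(257) = 4^4 + 1. Bump = 3126. G_3 = 3125.
G_3 = 3125. HB_5(3125) = 5^5. Bump = 46656. G_4 = 46655.
G_4 = 46655. HB_6(46655) = 5·6^5 + 5·6^4 + 5·6^3 + 5·6^2 + 5·6 + 5. Bump = 98040. G_5 = 98039.

51384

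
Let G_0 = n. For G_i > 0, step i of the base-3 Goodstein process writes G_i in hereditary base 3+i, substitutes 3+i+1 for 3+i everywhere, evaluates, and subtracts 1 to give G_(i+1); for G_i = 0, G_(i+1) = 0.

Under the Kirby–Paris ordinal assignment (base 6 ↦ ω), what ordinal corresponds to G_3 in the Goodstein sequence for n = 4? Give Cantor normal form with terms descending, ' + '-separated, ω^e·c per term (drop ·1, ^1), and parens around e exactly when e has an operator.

3

G_0 = 4. HB_3(4) = 3 + 1. Bump = 5. G_1 = 4.
G_1 = 4. HB_4(4) = 4. Bump = 5. G_2 = 4.
G_2 = 4. HB_5(4) = 4. Bump = 4. G_3 = 3.
G_3 = 3. HB_6(3) = 3. Bump = 3. G_4 = 2.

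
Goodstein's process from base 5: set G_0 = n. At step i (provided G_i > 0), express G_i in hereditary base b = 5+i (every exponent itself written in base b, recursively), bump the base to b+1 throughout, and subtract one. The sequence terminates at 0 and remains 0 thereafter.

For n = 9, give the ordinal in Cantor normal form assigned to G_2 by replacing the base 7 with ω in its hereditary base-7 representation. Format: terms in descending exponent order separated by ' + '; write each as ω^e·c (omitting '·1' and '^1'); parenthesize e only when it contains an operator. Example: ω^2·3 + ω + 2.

ω + 2

9 —HB5→ 5 + 4 —bump→ 6 + 4 = 10 —(−1)→ 9
9 —HB6→ 6 + 3 —bump→ 7 + 3 = 10 —(−1)→ 9
9 —HB7→ 7 + 2 —bump→ 8 + 2 = 10 —(−1)→ 9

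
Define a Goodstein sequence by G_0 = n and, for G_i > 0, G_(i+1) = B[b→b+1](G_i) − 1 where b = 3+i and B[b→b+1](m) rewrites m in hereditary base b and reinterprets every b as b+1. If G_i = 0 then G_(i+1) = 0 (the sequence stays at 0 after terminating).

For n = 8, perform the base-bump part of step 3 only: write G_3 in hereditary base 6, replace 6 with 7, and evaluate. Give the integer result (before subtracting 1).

(0) 8|_3 = 2·3 + 2 ↦ 2·4 + 2|_4 = 10 ⇒ 9
(1) 9|_4 = 2·4 + 1 ↦ 2·5 + 1|_5 = 11 ⇒ 10
(2) 10|_5 = 2·5 ↦ 2·6|_6 = 12 ⇒ 11
(3) 11|_6 = 6 + 5 ↦ 7 + 5|_7 = 12 ⇒ 11

12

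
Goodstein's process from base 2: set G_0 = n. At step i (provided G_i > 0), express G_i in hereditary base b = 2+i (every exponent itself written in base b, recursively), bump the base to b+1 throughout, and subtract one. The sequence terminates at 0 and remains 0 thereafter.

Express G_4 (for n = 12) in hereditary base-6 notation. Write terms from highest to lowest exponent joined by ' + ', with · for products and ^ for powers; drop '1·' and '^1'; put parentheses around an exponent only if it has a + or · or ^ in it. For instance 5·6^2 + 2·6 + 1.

6^(6 + 1) + 2·6^2 + 6 + 5

G_0=12  [base 2] 2^(2 + 1) + 2^2  →[2↦3]→  3^(3 + 1) + 3^3 = 108  −1 ⇒ G_1=107
G_1=107  [base 3] 3^(3 + 1) + 2·3^2 + 2·3 + 2  →[3↦4]→  4^(4 + 1) + 2·4^2 + 2·4 + 2 = 1066  −1 ⇒ G_2=1065
G_2=1065  [base 4] 4^(4 + 1) + 2·4^2 + 2·4 + 1  →[4↦5]→  5^(5 + 1) + 2·5^2 + 2·5 + 1 = 15686  −1 ⇒ G_3=15685
G_3=15685  [base 5] 5^(5 + 1) + 2·5^2 + 2·5  →[5↦6]→  6^(6 + 1) + 2·6^2 + 2·6 = 280020  −1 ⇒ G_4=280019
G_4=280019  [base 6] 6^(6 + 1) + 2·6^2 + 6 + 5  →[6↦7]→  7^(7 + 1) + 2·7^2 + 7 + 5 = 5764911  −1 ⇒ G_5=5764910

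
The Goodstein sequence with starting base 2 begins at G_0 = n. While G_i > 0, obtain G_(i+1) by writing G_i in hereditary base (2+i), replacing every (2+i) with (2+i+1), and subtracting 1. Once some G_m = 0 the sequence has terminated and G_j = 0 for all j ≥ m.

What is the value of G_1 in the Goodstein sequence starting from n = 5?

(0) 5|_2 = 2^2 + 1 ↦ 3^3 + 1|_3 = 28 ⇒ 27
(1) 27|_3 = 3^3 ↦ 4^4|_4 = 256 ⇒ 255

27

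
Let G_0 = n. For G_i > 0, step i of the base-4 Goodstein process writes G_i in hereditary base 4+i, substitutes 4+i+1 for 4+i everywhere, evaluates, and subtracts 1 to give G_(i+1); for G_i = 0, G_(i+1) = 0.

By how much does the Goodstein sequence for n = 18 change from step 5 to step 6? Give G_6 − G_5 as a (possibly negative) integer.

5

base 4: 18 = 4^2 + 2; at 5: 5^2 + 2 = 27; next = 26
base 5: 26 = 5^2 + 1; at 6: 6^2 + 1 = 37; next = 36
base 6: 36 = 6^2; at 7: 7^2 = 49; next = 48
base 7: 48 = 6·7 + 6; at 8: 6·8 + 6 = 54; next = 53
base 8: 53 = 6·8 + 5; at 9: 6·9 + 5 = 59; next = 58
base 9: 58 = 6·9 + 4; at 10: 6·10 + 4 = 64; next = 63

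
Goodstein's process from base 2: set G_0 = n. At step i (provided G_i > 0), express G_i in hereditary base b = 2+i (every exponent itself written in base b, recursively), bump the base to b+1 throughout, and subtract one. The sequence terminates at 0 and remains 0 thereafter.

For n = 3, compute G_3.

2

(0) 3|_2 = 2 + 1 ↦ 3 + 1|_3 = 4 ⇒ 3
(1) 3|_3 = 3 ↦ 4|_4 = 4 ⇒ 3
(2) 3|_4 = 3 ↦ 3|_5 = 3 ⇒ 2
(3) 2|_5 = 2 ↦ 2|_6 = 2 ⇒ 1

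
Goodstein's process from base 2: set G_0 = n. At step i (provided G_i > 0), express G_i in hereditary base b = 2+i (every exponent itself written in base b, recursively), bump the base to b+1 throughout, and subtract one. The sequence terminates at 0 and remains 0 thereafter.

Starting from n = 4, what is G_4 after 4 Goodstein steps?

step 0: 4 = 2^2; sub 3 for 2: 3^3; = 27; G_1 = 27−1 = 26
step 1: 26 = 2·3^2 + 2·3 + 2; sub 4 for 3: 2·4^2 + 2·4 + 2; = 42; G_2 = 42−1 = 41
step 2: 41 = 2·4^2 + 2·4 + 1; sub 5 for 4: 2·5^2 + 2·5 + 1; = 61; G_3 = 61−1 = 60
step 3: 60 = 2·5^2 + 2·5; sub 6 for 5: 2·6^2 + 2·6; = 84; G_4 = 84−1 = 83

83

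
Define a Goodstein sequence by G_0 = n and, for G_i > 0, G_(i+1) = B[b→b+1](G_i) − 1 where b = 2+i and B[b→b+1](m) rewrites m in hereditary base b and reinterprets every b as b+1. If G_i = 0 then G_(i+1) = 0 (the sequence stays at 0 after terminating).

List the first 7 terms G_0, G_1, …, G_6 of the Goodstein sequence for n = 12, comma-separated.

12, 107, 1065, 15685, 280019, 5764910, 134217867

(0) 12|_2 = 2^(2 + 1) + 2^2 ↦ 3^(3 + 1) + 3^3|_3 = 108 ⇒ 107
(1) 107|_3 = 3^(3 + 1) + 2·3^2 + 2·3 + 2 ↦ 4^(4 + 1) + 2·4^2 + 2·4 + 2|_4 = 1066 ⇒ 1065
(2) 1065|_4 = 4^(4 + 1) + 2·4^2 + 2·4 + 1 ↦ 5^(5 + 1) + 2·5^2 + 2·5 + 1|_5 = 15686 ⇒ 15685
(3) 15685|_5 = 5^(5 + 1) + 2·5^2 + 2·5 ↦ 6^(6 + 1) + 2·6^2 + 2·6|_6 = 280020 ⇒ 280019
(4) 280019|_6 = 6^(6 + 1) + 2·6^2 + 6 + 5 ↦ 7^(7 + 1) + 2·7^2 + 7 + 5|_7 = 5764911 ⇒ 5764910
(5) 5764910|_7 = 7^(7 + 1) + 2·7^2 + 7 + 4 ↦ 8^(8 + 1) + 2·8^2 + 8 + 4|_8 = 134217868 ⇒ 134217867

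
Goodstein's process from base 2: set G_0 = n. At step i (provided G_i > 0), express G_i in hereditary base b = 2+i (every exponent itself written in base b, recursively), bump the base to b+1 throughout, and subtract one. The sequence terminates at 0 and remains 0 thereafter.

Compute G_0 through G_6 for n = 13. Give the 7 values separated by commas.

step 0: 13 = 2^(2 + 1) + 2^2 + 1; sub 3 for 2: 3^(3 + 1) + 3^3 + 1; = 109; G_1 = 109−1 = 108
step 1: 108 = 3^(3 + 1) + 3^3; sub 4 for 3: 4^(4 + 1) + 4^4; = 1280; G_2 = 1280−1 = 1279
step 2: 1279 = 4^(4 + 1) + 3·4^3 + 3·4^2 + 3·4 + 3; sub 5 for 4: 5^(5 + 1) + 3·5^3 + 3·5^2 + 3·5 + 3; = 16093; G_3 = 16093−1 = 16092
step 3: 16092 = 5^(5 + 1) + 3·5^3 + 3·5^2 + 3·5 + 2; sub 6 for 5: 6^(6 + 1) + 3·6^3 + 3·6^2 + 3·6 + 2; = 280712; G_4 = 280712−1 = 280711
step 4: 280711 = 6^(6 + 1) + 3·6^3 + 3·6^2 + 3·6 + 1; sub 7 for 6: 7^(7 + 1) + 3·7^3 + 3·7^2 + 3·7 + 1; = 5765999; G_5 = 5765999−1 = 5765998
step 5: 5765998 = 7^(7 + 1) + 3·7^3 + 3·7^2 + 3·7; sub 8 for 7: 8^(8 + 1) + 3·8^3 + 3·8^2 + 3·8; = 134219480; G_6 = 134219480−1 = 134219479

13, 108, 1279, 16092, 280711, 5765998, 134219479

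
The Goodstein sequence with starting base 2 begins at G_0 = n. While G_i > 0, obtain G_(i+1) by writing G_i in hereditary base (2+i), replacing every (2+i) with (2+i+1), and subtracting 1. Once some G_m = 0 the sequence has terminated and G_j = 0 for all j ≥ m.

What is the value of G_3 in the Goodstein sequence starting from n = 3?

i=0: 3 = 2 + 1 (b=2); 2→3: 3 + 1 = 4; 4−1 = 3
i=1: 3 = 3 (b=3); 3→4: 4 = 4; 4−1 = 3
i=2: 3 = 3 (b=4); 4→5: 3 = 3; 3−1 = 2

2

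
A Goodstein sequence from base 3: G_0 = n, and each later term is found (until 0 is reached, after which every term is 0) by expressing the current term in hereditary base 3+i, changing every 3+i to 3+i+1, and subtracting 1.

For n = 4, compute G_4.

i=0: 4 = 3 + 1 (b=3); 3→4: 4 + 1 = 5; 5−1 = 4
i=1: 4 = 4 (b=4); 4→5: 5 = 5; 5−1 = 4
i=2: 4 = 4 (b=5); 5→6: 4 = 4; 4−1 = 3
i=3: 3 = 3 (b=6); 6→7: 3 = 3; 3−1 = 2

2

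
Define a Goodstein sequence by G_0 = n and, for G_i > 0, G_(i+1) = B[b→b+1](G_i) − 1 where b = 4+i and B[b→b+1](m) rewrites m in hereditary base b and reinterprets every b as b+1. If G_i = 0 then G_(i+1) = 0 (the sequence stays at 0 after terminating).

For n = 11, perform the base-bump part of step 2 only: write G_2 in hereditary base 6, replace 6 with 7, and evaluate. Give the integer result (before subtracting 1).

base 4: 11 = 2·4 + 3; at 5: 2·5 + 3 = 13; next = 12
base 5: 12 = 2·5 + 2; at 6: 2·6 + 2 = 14; next = 13
base 6: 13 = 2·6 + 1; at 7: 2·7 + 1 = 15; next = 14

15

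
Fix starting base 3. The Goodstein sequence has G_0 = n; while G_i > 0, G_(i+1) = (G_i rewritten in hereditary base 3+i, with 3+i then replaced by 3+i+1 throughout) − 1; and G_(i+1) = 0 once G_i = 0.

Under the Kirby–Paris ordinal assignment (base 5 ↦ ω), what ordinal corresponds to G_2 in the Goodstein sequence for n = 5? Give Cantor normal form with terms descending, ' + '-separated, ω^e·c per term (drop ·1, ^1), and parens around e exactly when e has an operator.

(0) 5|_3 = 3 + 2 ↦ 4 + 2|_4 = 6 ⇒ 5
(1) 5|_4 = 4 + 1 ↦ 5 + 1|_5 = 6 ⇒ 5
(2) 5|_5 = 5 ↦ 6|_6 = 6 ⇒ 5

ω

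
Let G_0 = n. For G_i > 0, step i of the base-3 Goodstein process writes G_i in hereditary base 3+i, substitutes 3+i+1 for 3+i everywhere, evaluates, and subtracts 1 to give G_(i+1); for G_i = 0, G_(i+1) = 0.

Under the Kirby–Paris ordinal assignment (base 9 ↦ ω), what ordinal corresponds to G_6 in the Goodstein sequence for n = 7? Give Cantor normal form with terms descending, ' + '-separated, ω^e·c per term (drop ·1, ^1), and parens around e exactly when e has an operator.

ω

(0) 7|_3 = 2·3 + 1 ↦ 2·4 + 1|_4 = 9 ⇒ 8
(1) 8|_4 = 2·4 ↦ 2·5|_5 = 10 ⇒ 9
(2) 9|_5 = 5 + 4 ↦ 6 + 4|_6 = 10 ⇒ 9
(3) 9|_6 = 6 + 3 ↦ 7 + 3|_7 = 10 ⇒ 9
(4) 9|_7 = 7 + 2 ↦ 8 + 2|_8 = 10 ⇒ 9
(5) 9|_8 = 8 + 1 ↦ 9 + 1|_9 = 10 ⇒ 9
(6) 9|_9 = 9 ↦ 10|_10 = 10 ⇒ 9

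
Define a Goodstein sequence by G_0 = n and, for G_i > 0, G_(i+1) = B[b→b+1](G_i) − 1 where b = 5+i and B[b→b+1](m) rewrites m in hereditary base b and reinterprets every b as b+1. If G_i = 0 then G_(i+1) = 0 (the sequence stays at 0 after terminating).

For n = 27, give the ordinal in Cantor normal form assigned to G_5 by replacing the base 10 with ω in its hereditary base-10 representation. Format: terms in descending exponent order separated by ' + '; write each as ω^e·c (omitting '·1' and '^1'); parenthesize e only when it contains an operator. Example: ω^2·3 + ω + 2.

G_0=27  [base 5] 5^2 + 2  →[5↦6]→  6^2 + 2 = 38  −1 ⇒ G_1=37
G_1=37  [base 6] 6^2 + 1  →[6↦7]→  7^2 + 1 = 50  −1 ⇒ G_2=49
G_2=49  [base 7] 7^2  →[7↦8]→  8^2 = 64  −1 ⇒ G_3=63
G_3=63  [base 8] 7·8 + 7  →[8↦9]→  7·9 + 7 = 70  −1 ⇒ G_4=69
G_4=69  [base 9] 7·9 + 6  →[9↦10]→  7·10 + 6 = 76  −1 ⇒ G_5=75
G_5=75  [base 10] 7·10 + 5  →[10↦11]→  7·11 + 5 = 82  −1 ⇒ G_6=81

ω·7 + 5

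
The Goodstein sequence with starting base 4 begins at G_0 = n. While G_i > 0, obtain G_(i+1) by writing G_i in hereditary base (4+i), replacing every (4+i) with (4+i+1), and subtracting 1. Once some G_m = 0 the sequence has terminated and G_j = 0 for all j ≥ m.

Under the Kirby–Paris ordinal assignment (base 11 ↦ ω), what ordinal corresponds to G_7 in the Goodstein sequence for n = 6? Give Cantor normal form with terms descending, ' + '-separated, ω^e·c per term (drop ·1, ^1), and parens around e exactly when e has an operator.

i=0: 6 = 4 + 2 (b=4); 4→5: 5 + 2 = 7; 7−1 = 6
i=1: 6 = 5 + 1 (b=5); 5→6: 6 + 1 = 7; 7−1 = 6
i=2: 6 = 6 (b=6); 6→7: 7 = 7; 7−1 = 6
i=3: 6 = 6 (b=7); 7→8: 6 = 6; 6−1 = 5
i=4: 5 = 5 (b=8); 8→9: 5 = 5; 5−1 = 4
i=5: 4 = 4 (b=9); 9→10: 4 = 4; 4−1 = 3
i=6: 3 = 3 (b=10); 10→11: 3 = 3; 3−1 = 2
i=7: 2 = 2 (b=11); 11→12: 2 = 2; 2−1 = 1

2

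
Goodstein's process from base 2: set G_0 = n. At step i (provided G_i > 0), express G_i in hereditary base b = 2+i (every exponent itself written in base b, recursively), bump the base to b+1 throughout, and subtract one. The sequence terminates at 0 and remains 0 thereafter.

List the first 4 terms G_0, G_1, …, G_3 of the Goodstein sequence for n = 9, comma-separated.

base 2: 9 = 2^(2 + 1) + 1; at 3: 3^(3 + 1) + 1 = 82; next = 81
base 3: 81 = 3^(3 + 1); at 4: 4^(4 + 1) = 1024; next = 1023
base 4: 1023 = 3·4^4 + 3·4^3 + 3·4^2 + 3·4 + 3; at 5: 3·5^5 + 3·5^3 + 3·5^2 + 3·5 + 3 = 9843; next = 9842

9, 81, 1023, 9842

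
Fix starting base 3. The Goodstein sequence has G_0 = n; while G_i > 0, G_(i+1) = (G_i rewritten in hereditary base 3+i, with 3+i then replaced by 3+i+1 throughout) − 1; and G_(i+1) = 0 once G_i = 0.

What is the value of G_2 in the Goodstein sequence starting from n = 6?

(0) 6|_3 = 2·3 ↦ 2·4|_4 = 8 ⇒ 7
(1) 7|_4 = 4 + 3 ↦ 5 + 3|_5 = 8 ⇒ 7
(2) 7|_5 = 5 + 2 ↦ 6 + 2|_6 = 8 ⇒ 7

7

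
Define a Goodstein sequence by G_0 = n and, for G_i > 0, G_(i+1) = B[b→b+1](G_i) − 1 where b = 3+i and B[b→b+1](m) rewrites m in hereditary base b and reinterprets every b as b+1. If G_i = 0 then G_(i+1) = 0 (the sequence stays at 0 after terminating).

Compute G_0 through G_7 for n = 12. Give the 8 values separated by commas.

12, 19, 27, 37, 49, 63, 69, 75

12 —HB3→ 3^2 + 3 —bump→ 4^2 + 4 = 20 —(−1)→ 19
19 —HB4→ 4^2 + 3 —bump→ 5^2 + 3 = 28 —(−1)→ 27
27 —HB5→ 5^2 + 2 —bump→ 6^2 + 2 = 38 —(−1)→ 37
37 —HB6→ 6^2 + 1 —bump→ 7^2 + 1 = 50 —(−1)→ 49
49 —HB7→ 7^2 —bump→ 8^2 = 64 —(−1)→ 63
63 —HB8→ 7·8 + 7 —bump→ 7·9 + 7 = 70 —(−1)→ 69
69 —HB9→ 7·9 + 6 —bump→ 7·10 + 6 = 76 —(−1)→ 75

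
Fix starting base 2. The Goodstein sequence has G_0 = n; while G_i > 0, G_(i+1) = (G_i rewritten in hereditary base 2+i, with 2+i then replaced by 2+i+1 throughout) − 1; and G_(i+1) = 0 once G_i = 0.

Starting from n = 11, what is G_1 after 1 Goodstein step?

84

G_0 = 11. HB_2(11) = 2^(2 + 1) + 2 + 1. Bump = 85. G_1 = 84.
G_1 = 84. HB_3(84) = 3^(3 + 1) + 3. Bump = 1028. G_2 = 1027.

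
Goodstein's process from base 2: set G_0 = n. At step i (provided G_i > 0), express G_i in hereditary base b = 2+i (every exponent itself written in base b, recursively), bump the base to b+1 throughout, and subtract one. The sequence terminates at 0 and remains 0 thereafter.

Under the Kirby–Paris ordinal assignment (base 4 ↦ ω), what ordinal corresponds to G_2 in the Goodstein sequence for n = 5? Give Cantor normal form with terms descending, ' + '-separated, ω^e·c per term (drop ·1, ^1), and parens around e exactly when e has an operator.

(0) 5|_2 = 2^2 + 1 ↦ 3^3 + 1|_3 = 28 ⇒ 27
(1) 27|_3 = 3^3 ↦ 4^4|_4 = 256 ⇒ 255

ω^3·3 + ω^2·3 + ω·3 + 3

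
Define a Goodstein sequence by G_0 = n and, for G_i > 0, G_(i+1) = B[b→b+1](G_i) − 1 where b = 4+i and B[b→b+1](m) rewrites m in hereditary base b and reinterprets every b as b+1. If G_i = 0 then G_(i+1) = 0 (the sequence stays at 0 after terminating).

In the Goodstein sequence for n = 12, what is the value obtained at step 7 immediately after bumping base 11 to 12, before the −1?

step 0: 12 = 3·4; sub 5 for 4: 3·5; = 15; G_1 = 15−1 = 14
step 1: 14 = 2·5 + 4; sub 6 for 5: 2·6 + 4; = 16; G_2 = 16−1 = 15
step 2: 15 = 2·6 + 3; sub 7 for 6: 2·7 + 3; = 17; G_3 = 17−1 = 16
step 3: 16 = 2·7 + 2; sub 8 for 7: 2·8 + 2; = 18; G_4 = 18−1 = 17
step 4: 17 = 2·8 + 1; sub 9 for 8: 2·9 + 1; = 19; G_5 = 19−1 = 18
step 5: 18 = 2·9; sub 10 for 9: 2·10; = 20; G_6 = 20−1 = 19
step 6: 19 = 10 + 9; sub 11 for 10: 11 + 9; = 20; G_7 = 20−1 = 19
step 7: 19 = 11 + 8; sub 12 for 11: 12 + 8; = 20; G_8 = 20−1 = 19

20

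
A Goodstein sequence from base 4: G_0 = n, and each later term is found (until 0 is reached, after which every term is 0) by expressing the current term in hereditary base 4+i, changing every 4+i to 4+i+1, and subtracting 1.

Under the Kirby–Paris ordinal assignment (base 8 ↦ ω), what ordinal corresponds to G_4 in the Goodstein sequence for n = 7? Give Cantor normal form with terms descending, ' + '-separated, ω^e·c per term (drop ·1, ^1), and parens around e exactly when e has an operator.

base 4: 7 = 4 + 3; at 5: 5 + 3 = 8; next = 7
base 5: 7 = 5 + 2; at 6: 6 + 2 = 8; next = 7
base 6: 7 = 6 + 1; at 7: 7 + 1 = 8; next = 7
base 7: 7 = 7; at 8: 8 = 8; next = 7

7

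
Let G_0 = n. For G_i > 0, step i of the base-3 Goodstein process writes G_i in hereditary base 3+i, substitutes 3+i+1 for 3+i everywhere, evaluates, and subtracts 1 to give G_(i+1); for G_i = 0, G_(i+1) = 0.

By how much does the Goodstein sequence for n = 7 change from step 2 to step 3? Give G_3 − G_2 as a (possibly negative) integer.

step 0: 7 = 2·3 + 1; sub 4 for 3: 2·4 + 1; = 9; G_1 = 9−1 = 8
step 1: 8 = 2·4; sub 5 for 4: 2·5; = 10; G_2 = 10−1 = 9
step 2: 9 = 5 + 4; sub 6 for 5: 6 + 4; = 10; G_3 = 10−1 = 9

0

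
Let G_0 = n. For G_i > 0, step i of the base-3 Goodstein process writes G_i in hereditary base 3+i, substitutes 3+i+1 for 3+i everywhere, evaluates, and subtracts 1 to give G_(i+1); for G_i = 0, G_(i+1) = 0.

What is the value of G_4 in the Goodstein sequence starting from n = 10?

30

step 0: 10 = 3^2 + 1; sub 4 for 3: 4^2 + 1; = 17; G_1 = 17−1 = 16
step 1: 16 = 4^2; sub 5 for 4: 5^2; = 25; G_2 = 25−1 = 24
step 2: 24 = 4·5 + 4; sub 6 for 5: 4·6 + 4; = 28; G_3 = 28−1 = 27
step 3: 27 = 4·6 + 3; sub 7 for 6: 4·7 + 3; = 31; G_4 = 31−1 = 30
step 4: 30 = 4·7 + 2; sub 8 for 7: 4·8 + 2; = 34; G_5 = 34−1 = 33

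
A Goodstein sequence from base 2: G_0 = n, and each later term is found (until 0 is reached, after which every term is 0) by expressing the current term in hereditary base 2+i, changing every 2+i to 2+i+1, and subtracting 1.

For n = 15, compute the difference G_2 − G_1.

1172

G_0=15  [base 2] 2^(2 + 1) + 2^2 + 2 + 1  →[2↦3]→  3^(3 + 1) + 3^3 + 3 + 1 = 112  −1 ⇒ G_1=111
G_1=111  [base 3] 3^(3 + 1) + 3^3 + 3  →[3↦4]→  4^(4 + 1) + 4^4 + 4 = 1284  −1 ⇒ G_2=1283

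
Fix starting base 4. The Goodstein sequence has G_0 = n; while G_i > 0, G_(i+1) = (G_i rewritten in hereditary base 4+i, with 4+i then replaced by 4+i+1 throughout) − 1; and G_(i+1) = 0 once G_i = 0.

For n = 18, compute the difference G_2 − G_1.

10

(0) 18|_4 = 4^2 + 2 ↦ 5^2 + 2|_5 = 27 ⇒ 26
(1) 26|_5 = 5^2 + 1 ↦ 6^2 + 1|_6 = 37 ⇒ 36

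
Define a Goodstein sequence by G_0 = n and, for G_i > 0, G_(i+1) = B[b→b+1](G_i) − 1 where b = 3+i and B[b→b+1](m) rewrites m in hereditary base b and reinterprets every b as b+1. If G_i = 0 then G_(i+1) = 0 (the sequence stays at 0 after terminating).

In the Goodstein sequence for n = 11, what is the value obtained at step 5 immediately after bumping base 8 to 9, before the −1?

48

G_0 = 11. HB_3(11) = 3^2 + 2. Bump = 18. G_1 = 17.
G_1 = 17. HB_4(17) = 4^2 + 1. Bump = 26. G_2 = 25.
G_2 = 25. HB_5(25) = 5^2. Bump = 36. G_3 = 35.
G_3 = 35. HB_6(35) = 5·6 + 5. Bump = 40. G_4 = 39.
G_4 = 39. HB_7(39) = 5·7 + 4. Bump = 44. G_5 = 43.
G_5 = 43. HB_8(43) = 5·8 + 3. Bump = 48. G_6 = 47.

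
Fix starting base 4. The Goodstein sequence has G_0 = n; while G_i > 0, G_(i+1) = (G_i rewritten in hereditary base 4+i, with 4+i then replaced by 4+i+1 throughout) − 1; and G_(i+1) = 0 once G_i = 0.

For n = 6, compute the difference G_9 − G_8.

-1

base 4: 6 = 4 + 2; at 5: 5 + 2 = 7; next = 6
base 5: 6 = 5 + 1; at 6: 6 + 1 = 7; next = 6
base 6: 6 = 6; at 7: 7 = 7; next = 6
base 7: 6 = 6; at 8: 6 = 6; next = 5
base 8: 5 = 5; at 9: 5 = 5; next = 4
base 9: 4 = 4; at 10: 4 = 4; next = 3
base 10: 3 = 3; at 11: 3 = 3; next = 2
base 11: 2 = 2; at 12: 2 = 2; next = 1
base 12: 1 = 1; at 13: 1 = 1; next = 0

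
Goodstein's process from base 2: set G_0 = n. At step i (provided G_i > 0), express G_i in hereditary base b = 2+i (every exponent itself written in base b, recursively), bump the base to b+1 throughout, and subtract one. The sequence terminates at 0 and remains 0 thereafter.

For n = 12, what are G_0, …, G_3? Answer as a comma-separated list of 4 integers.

[0] 12 ≡ 2^(2 + 1) + 2^2 (base 2). Lift 3: 108. −1: 107.
[1] 107 ≡ 3^(3 + 1) + 2·3^2 + 2·3 + 2 (base 3). Lift 4: 1066. −1: 1065.
[2] 1065 ≡ 4^(4 + 1) + 2·4^2 + 2·4 + 1 (base 4). Lift 5: 15686. −1: 15685.

12, 107, 1065, 15685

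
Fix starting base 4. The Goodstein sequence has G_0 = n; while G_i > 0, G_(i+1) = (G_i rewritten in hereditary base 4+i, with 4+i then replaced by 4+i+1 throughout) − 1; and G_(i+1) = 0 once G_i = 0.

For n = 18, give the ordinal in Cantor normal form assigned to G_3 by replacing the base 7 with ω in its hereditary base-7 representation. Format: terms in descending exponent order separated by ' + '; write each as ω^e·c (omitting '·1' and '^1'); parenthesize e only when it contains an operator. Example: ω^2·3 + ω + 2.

18 —HB4→ 4^2 + 2 —bump→ 5^2 + 2 = 27 —(−1)→ 26
26 —HB5→ 5^2 + 1 —bump→ 6^2 + 1 = 37 —(−1)→ 36
36 —HB6→ 6^2 —bump→ 7^2 = 49 —(−1)→ 48
48 —HB7→ 6·7 + 6 —bump→ 6·8 + 6 = 54 —(−1)→ 53

ω·6 + 6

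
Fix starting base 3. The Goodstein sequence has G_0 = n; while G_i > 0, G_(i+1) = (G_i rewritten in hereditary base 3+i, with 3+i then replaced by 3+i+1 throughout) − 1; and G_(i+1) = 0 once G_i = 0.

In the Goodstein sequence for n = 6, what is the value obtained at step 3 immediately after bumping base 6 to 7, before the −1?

[0] 6 ≡ 2·3 (base 3). Lift 4: 8. −1: 7.
[1] 7 ≡ 4 + 3 (base 4). Lift 5: 8. −1: 7.
[2] 7 ≡ 5 + 2 (base 5). Lift 6: 8. −1: 7.
[3] 7 ≡ 6 + 1 (base 6). Lift 7: 8. −1: 7.

8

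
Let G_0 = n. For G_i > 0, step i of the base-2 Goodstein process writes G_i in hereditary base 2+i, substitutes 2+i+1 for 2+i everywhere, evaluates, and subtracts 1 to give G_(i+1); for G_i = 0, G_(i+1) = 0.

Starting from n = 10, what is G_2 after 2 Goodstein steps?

10 —HB2→ 2^(2 + 1) + 2 —bump→ 3^(3 + 1) + 3 = 84 —(−1)→ 83
83 —HB3→ 3^(3 + 1) + 2 —bump→ 4^(4 + 1) + 2 = 1026 —(−1)→ 1025
1025 —HB4→ 4^(4 + 1) + 1 —bump→ 5^(5 + 1) + 1 = 15626 —(−1)→ 15625

1025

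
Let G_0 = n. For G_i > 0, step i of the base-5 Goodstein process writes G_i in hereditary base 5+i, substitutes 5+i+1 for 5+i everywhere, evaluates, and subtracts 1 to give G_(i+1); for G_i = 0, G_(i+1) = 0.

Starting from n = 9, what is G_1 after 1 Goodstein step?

i=0: 9 = 5 + 4 (b=5); 5→6: 6 + 4 = 10; 10−1 = 9
i=1: 9 = 6 + 3 (b=6); 6→7: 7 + 3 = 10; 10−1 = 9

9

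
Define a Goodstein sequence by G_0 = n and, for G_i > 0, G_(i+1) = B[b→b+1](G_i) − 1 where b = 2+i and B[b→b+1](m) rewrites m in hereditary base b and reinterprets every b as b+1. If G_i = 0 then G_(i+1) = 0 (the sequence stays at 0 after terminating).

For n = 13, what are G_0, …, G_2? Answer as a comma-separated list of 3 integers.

13, 108, 1279

13 —HB2→ 2^(2 + 1) + 2^2 + 1 —bump→ 3^(3 + 1) + 3^3 + 1 = 109 —(−1)→ 108
108 —HB3→ 3^(3 + 1) + 3^3 —bump→ 4^(4 + 1) + 4^4 = 1280 —(−1)→ 1279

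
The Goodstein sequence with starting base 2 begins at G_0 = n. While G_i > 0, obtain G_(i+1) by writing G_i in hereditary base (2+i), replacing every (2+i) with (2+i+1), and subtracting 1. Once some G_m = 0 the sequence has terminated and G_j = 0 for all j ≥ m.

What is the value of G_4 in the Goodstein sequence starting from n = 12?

280019

G_0=12  [base 2] 2^(2 + 1) + 2^2  →[2↦3]→  3^(3 + 1) + 3^3 = 108  −1 ⇒ G_1=107
G_1=107  [base 3] 3^(3 + 1) + 2·3^2 + 2·3 + 2  →[3↦4]→  4^(4 + 1) + 2·4^2 + 2·4 + 2 = 1066  −1 ⇒ G_2=1065
G_2=1065  [base 4] 4^(4 + 1) + 2·4^2 + 2·4 + 1  →[4↦5]→  5^(5 + 1) + 2·5^2 + 2·5 + 1 = 15686  −1 ⇒ G_3=15685
G_3=15685  [base 5] 5^(5 + 1) + 2·5^2 + 2·5  →[5↦6]→  6^(6 + 1) + 2·6^2 + 2·6 = 280020  −1 ⇒ G_4=280019
G_4=280019  [base 6] 6^(6 + 1) + 2·6^2 + 6 + 5  →[6↦7]→  7^(7 + 1) + 2·7^2 + 7 + 5 = 5764911  −1 ⇒ G_5=5764910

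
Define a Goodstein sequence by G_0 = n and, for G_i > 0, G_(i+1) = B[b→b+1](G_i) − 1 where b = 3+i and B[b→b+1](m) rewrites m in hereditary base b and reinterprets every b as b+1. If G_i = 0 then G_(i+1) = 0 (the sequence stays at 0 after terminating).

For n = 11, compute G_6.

11 —HB3→ 3^2 + 2 —bump→ 4^2 + 2 = 18 —(−1)→ 17
17 —HB4→ 4^2 + 1 —bump→ 5^2 + 1 = 26 —(−1)→ 25
25 —HB5→ 5^2 —bump→ 6^2 = 36 —(−1)→ 35
35 —HB6→ 5·6 + 5 —bump→ 5·7 + 5 = 40 —(−1)→ 39
39 —HB7→ 5·7 + 4 —bump→ 5·8 + 4 = 44 —(−1)→ 43
43 —HB8→ 5·8 + 3 —bump→ 5·9 + 3 = 48 —(−1)→ 47
47 —HB9→ 5·9 + 2 —bump→ 5·10 + 2 = 52 —(−1)→ 51

47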